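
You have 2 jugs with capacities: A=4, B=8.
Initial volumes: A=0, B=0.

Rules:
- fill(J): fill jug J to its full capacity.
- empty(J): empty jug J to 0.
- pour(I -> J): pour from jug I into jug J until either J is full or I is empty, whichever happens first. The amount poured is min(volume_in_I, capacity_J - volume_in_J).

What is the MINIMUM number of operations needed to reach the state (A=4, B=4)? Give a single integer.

BFS from (A=0, B=0). One shortest path:
  1. fill(B) -> (A=0 B=8)
  2. pour(B -> A) -> (A=4 B=4)
Reached target in 2 moves.

Answer: 2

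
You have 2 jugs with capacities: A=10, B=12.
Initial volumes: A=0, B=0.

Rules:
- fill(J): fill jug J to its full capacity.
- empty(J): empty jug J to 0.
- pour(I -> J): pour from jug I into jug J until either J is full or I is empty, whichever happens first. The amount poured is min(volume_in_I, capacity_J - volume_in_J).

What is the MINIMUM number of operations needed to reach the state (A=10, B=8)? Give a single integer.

BFS from (A=0, B=0). One shortest path:
  1. fill(A) -> (A=10 B=0)
  2. pour(A -> B) -> (A=0 B=10)
  3. fill(A) -> (A=10 B=10)
  4. pour(A -> B) -> (A=8 B=12)
  5. empty(B) -> (A=8 B=0)
  6. pour(A -> B) -> (A=0 B=8)
  7. fill(A) -> (A=10 B=8)
Reached target in 7 moves.

Answer: 7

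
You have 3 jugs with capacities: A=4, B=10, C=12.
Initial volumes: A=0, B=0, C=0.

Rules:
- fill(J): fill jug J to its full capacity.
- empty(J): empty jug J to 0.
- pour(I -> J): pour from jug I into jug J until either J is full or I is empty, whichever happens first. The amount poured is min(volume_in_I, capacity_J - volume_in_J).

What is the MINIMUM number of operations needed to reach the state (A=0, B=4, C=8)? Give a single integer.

BFS from (A=0, B=0, C=0). One shortest path:
  1. fill(C) -> (A=0 B=0 C=12)
  2. pour(C -> A) -> (A=4 B=0 C=8)
  3. pour(A -> B) -> (A=0 B=4 C=8)
Reached target in 3 moves.

Answer: 3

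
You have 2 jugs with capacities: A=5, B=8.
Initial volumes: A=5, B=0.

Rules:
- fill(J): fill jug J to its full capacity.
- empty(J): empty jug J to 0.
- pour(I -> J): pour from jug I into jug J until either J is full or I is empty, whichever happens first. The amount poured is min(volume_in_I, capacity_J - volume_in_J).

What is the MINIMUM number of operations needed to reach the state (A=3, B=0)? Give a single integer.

Answer: 5

Derivation:
BFS from (A=5, B=0). One shortest path:
  1. empty(A) -> (A=0 B=0)
  2. fill(B) -> (A=0 B=8)
  3. pour(B -> A) -> (A=5 B=3)
  4. empty(A) -> (A=0 B=3)
  5. pour(B -> A) -> (A=3 B=0)
Reached target in 5 moves.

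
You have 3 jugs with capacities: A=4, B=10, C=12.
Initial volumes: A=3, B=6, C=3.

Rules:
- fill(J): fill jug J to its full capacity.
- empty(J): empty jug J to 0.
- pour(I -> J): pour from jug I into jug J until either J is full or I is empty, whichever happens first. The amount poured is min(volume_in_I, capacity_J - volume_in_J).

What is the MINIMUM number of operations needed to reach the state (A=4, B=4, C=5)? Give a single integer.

Answer: 4

Derivation:
BFS from (A=3, B=6, C=3). One shortest path:
  1. fill(A) -> (A=4 B=6 C=3)
  2. pour(B -> C) -> (A=4 B=0 C=9)
  3. pour(A -> B) -> (A=0 B=4 C=9)
  4. pour(C -> A) -> (A=4 B=4 C=5)
Reached target in 4 moves.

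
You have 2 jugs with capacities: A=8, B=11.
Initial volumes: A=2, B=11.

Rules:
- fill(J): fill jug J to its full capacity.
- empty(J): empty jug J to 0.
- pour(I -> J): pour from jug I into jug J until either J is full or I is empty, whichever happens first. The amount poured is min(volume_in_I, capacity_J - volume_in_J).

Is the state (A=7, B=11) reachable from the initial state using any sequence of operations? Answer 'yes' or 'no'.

BFS from (A=2, B=11):
  1. empty(B) -> (A=2 B=0)
  2. pour(A -> B) -> (A=0 B=2)
  3. fill(A) -> (A=8 B=2)
  4. pour(A -> B) -> (A=0 B=10)
  5. fill(A) -> (A=8 B=10)
  6. pour(A -> B) -> (A=7 B=11)
Target reached → yes.

Answer: yes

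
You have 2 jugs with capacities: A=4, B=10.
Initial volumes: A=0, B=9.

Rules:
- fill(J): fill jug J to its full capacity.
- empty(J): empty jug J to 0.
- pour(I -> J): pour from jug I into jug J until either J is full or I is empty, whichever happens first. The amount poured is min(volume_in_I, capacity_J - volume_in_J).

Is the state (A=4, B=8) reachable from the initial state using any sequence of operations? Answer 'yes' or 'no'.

BFS from (A=0, B=9):
  1. fill(A) -> (A=4 B=9)
  2. empty(B) -> (A=4 B=0)
  3. pour(A -> B) -> (A=0 B=4)
  4. fill(A) -> (A=4 B=4)
  5. pour(A -> B) -> (A=0 B=8)
  6. fill(A) -> (A=4 B=8)
Target reached → yes.

Answer: yes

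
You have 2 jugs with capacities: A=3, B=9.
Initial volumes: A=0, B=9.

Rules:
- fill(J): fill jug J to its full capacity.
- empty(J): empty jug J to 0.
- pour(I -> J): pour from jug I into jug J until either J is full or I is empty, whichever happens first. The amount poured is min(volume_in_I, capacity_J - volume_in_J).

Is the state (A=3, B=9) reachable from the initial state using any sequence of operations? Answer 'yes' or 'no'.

BFS from (A=0, B=9):
  1. fill(A) -> (A=3 B=9)
Target reached → yes.

Answer: yes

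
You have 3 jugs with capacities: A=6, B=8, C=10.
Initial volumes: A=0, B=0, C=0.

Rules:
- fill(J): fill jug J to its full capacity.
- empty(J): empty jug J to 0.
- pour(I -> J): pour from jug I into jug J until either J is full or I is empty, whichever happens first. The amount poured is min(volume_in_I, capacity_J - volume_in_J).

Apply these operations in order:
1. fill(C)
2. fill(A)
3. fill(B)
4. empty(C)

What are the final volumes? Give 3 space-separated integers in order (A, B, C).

Step 1: fill(C) -> (A=0 B=0 C=10)
Step 2: fill(A) -> (A=6 B=0 C=10)
Step 3: fill(B) -> (A=6 B=8 C=10)
Step 4: empty(C) -> (A=6 B=8 C=0)

Answer: 6 8 0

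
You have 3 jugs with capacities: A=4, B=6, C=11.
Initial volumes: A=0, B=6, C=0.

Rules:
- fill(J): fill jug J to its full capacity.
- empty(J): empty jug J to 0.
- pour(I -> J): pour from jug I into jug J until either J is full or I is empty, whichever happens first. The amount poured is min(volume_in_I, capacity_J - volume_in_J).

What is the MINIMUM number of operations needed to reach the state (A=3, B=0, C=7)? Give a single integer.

Answer: 8

Derivation:
BFS from (A=0, B=6, C=0). One shortest path:
  1. fill(A) -> (A=4 B=6 C=0)
  2. pour(A -> C) -> (A=0 B=6 C=4)
  3. fill(A) -> (A=4 B=6 C=4)
  4. pour(A -> C) -> (A=0 B=6 C=8)
  5. pour(B -> C) -> (A=0 B=3 C=11)
  6. pour(C -> A) -> (A=4 B=3 C=7)
  7. empty(A) -> (A=0 B=3 C=7)
  8. pour(B -> A) -> (A=3 B=0 C=7)
Reached target in 8 moves.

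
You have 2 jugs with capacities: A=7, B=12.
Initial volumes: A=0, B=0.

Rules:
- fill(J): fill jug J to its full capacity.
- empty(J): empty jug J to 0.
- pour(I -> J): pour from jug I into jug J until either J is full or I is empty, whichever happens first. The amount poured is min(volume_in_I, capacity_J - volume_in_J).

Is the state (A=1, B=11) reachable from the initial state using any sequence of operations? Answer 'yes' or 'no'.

Answer: no

Derivation:
BFS explored all 38 reachable states.
Reachable set includes: (0,0), (0,1), (0,2), (0,3), (0,4), (0,5), (0,6), (0,7), (0,8), (0,9), (0,10), (0,11) ...
Target (A=1, B=11) not in reachable set → no.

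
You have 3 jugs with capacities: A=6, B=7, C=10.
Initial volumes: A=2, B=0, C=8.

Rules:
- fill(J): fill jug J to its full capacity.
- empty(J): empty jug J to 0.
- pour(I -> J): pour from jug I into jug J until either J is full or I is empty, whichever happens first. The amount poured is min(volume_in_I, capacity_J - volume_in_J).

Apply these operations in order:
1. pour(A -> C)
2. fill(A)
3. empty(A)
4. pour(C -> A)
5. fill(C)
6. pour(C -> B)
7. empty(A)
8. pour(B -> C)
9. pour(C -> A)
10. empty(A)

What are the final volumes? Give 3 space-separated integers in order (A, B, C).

Answer: 0 0 4

Derivation:
Step 1: pour(A -> C) -> (A=0 B=0 C=10)
Step 2: fill(A) -> (A=6 B=0 C=10)
Step 3: empty(A) -> (A=0 B=0 C=10)
Step 4: pour(C -> A) -> (A=6 B=0 C=4)
Step 5: fill(C) -> (A=6 B=0 C=10)
Step 6: pour(C -> B) -> (A=6 B=7 C=3)
Step 7: empty(A) -> (A=0 B=7 C=3)
Step 8: pour(B -> C) -> (A=0 B=0 C=10)
Step 9: pour(C -> A) -> (A=6 B=0 C=4)
Step 10: empty(A) -> (A=0 B=0 C=4)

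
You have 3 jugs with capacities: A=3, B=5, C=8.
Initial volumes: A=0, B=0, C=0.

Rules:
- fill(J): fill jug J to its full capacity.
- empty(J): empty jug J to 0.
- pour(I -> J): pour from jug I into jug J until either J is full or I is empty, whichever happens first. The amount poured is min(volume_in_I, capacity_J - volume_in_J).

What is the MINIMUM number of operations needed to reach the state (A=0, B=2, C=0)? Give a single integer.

Answer: 3

Derivation:
BFS from (A=0, B=0, C=0). One shortest path:
  1. fill(B) -> (A=0 B=5 C=0)
  2. pour(B -> A) -> (A=3 B=2 C=0)
  3. empty(A) -> (A=0 B=2 C=0)
Reached target in 3 moves.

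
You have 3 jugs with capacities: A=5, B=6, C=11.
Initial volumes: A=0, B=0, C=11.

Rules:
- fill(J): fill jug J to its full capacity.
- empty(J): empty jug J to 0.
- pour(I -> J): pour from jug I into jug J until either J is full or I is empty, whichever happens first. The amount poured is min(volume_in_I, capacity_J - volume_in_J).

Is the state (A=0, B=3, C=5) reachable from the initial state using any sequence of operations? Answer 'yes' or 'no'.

Answer: yes

Derivation:
BFS from (A=0, B=0, C=11):
  1. fill(B) -> (A=0 B=6 C=11)
  2. pour(B -> A) -> (A=5 B=1 C=11)
  3. empty(A) -> (A=0 B=1 C=11)
  4. pour(B -> A) -> (A=1 B=0 C=11)
  5. fill(B) -> (A=1 B=6 C=11)
  6. pour(B -> A) -> (A=5 B=2 C=11)
  7. empty(A) -> (A=0 B=2 C=11)
  8. pour(B -> A) -> (A=2 B=0 C=11)
  9. pour(C -> B) -> (A=2 B=6 C=5)
  10. pour(B -> A) -> (A=5 B=3 C=5)
  11. empty(A) -> (A=0 B=3 C=5)
Target reached → yes.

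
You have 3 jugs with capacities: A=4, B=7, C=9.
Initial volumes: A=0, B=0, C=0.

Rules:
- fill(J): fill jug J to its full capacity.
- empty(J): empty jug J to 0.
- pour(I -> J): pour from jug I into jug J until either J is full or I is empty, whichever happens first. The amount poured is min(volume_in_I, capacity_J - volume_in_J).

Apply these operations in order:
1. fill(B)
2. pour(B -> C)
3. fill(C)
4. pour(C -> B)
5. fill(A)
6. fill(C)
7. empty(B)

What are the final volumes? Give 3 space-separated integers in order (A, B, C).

Answer: 4 0 9

Derivation:
Step 1: fill(B) -> (A=0 B=7 C=0)
Step 2: pour(B -> C) -> (A=0 B=0 C=7)
Step 3: fill(C) -> (A=0 B=0 C=9)
Step 4: pour(C -> B) -> (A=0 B=7 C=2)
Step 5: fill(A) -> (A=4 B=7 C=2)
Step 6: fill(C) -> (A=4 B=7 C=9)
Step 7: empty(B) -> (A=4 B=0 C=9)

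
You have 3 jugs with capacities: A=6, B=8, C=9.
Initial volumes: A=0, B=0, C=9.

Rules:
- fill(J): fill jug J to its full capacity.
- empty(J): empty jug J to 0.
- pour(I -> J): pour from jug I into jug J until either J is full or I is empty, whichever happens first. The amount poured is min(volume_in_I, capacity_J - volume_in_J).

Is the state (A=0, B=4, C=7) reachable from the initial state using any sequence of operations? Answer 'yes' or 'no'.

Answer: yes

Derivation:
BFS from (A=0, B=0, C=9):
  1. fill(B) -> (A=0 B=8 C=9)
  2. pour(B -> A) -> (A=6 B=2 C=9)
  3. empty(A) -> (A=0 B=2 C=9)
  4. pour(B -> A) -> (A=2 B=0 C=9)
  5. pour(C -> B) -> (A=2 B=8 C=1)
  6. pour(B -> A) -> (A=6 B=4 C=1)
  7. pour(A -> C) -> (A=0 B=4 C=7)
Target reached → yes.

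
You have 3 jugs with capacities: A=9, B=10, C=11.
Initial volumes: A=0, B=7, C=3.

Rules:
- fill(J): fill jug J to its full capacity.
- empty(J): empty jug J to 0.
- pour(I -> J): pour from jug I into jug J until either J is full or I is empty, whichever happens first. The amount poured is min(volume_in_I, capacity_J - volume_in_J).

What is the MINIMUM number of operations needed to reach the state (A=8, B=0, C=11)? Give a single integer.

BFS from (A=0, B=7, C=3). One shortest path:
  1. fill(A) -> (A=9 B=7 C=3)
  2. pour(A -> C) -> (A=1 B=7 C=11)
  3. pour(B -> A) -> (A=8 B=0 C=11)
Reached target in 3 moves.

Answer: 3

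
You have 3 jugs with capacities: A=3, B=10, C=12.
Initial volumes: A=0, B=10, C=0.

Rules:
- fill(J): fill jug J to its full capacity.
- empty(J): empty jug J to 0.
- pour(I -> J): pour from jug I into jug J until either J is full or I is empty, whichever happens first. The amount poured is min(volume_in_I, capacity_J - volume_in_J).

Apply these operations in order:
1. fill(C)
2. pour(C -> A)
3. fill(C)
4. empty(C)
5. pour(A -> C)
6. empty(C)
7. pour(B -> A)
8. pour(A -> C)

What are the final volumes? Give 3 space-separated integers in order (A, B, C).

Answer: 0 7 3

Derivation:
Step 1: fill(C) -> (A=0 B=10 C=12)
Step 2: pour(C -> A) -> (A=3 B=10 C=9)
Step 3: fill(C) -> (A=3 B=10 C=12)
Step 4: empty(C) -> (A=3 B=10 C=0)
Step 5: pour(A -> C) -> (A=0 B=10 C=3)
Step 6: empty(C) -> (A=0 B=10 C=0)
Step 7: pour(B -> A) -> (A=3 B=7 C=0)
Step 8: pour(A -> C) -> (A=0 B=7 C=3)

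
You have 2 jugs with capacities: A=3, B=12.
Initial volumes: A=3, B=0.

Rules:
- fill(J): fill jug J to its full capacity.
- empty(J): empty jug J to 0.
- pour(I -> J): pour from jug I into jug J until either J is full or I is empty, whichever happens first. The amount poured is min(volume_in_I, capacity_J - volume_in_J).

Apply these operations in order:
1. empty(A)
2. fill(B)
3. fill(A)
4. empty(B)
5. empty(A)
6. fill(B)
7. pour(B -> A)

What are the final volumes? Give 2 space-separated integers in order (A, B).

Answer: 3 9

Derivation:
Step 1: empty(A) -> (A=0 B=0)
Step 2: fill(B) -> (A=0 B=12)
Step 3: fill(A) -> (A=3 B=12)
Step 4: empty(B) -> (A=3 B=0)
Step 5: empty(A) -> (A=0 B=0)
Step 6: fill(B) -> (A=0 B=12)
Step 7: pour(B -> A) -> (A=3 B=9)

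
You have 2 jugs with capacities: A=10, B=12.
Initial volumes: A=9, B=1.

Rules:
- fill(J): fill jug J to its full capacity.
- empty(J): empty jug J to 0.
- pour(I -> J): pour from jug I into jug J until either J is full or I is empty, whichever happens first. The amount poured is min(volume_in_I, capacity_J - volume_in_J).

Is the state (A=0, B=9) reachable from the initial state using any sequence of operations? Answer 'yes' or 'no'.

Answer: yes

Derivation:
BFS from (A=9, B=1):
  1. empty(B) -> (A=9 B=0)
  2. pour(A -> B) -> (A=0 B=9)
Target reached → yes.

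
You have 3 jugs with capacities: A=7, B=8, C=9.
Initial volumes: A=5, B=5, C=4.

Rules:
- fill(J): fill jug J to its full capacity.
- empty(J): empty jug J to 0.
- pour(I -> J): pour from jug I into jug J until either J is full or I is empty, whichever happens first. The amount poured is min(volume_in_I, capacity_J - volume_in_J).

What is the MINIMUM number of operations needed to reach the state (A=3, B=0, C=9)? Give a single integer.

BFS from (A=5, B=5, C=4). One shortest path:
  1. fill(A) -> (A=7 B=5 C=4)
  2. empty(C) -> (A=7 B=5 C=0)
  3. pour(B -> C) -> (A=7 B=0 C=5)
  4. pour(A -> C) -> (A=3 B=0 C=9)
Reached target in 4 moves.

Answer: 4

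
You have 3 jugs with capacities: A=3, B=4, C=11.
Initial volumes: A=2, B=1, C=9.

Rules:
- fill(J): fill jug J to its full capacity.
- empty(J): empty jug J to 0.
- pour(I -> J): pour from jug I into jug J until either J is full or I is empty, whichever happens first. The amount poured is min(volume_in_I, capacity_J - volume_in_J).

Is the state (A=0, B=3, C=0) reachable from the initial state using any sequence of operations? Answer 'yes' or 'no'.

BFS from (A=2, B=1, C=9):
  1. empty(C) -> (A=2 B=1 C=0)
  2. pour(A -> B) -> (A=0 B=3 C=0)
Target reached → yes.

Answer: yes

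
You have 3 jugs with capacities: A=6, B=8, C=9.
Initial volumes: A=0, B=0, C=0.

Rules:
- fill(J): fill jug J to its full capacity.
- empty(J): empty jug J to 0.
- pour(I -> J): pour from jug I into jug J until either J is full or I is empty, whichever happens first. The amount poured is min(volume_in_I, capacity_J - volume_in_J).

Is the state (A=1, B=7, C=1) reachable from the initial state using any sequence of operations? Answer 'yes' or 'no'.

Answer: no

Derivation:
BFS explored all 350 reachable states.
Reachable set includes: (0,0,0), (0,0,1), (0,0,2), (0,0,3), (0,0,4), (0,0,5), (0,0,6), (0,0,7), (0,0,8), (0,0,9), (0,1,0), (0,1,1) ...
Target (A=1, B=7, C=1) not in reachable set → no.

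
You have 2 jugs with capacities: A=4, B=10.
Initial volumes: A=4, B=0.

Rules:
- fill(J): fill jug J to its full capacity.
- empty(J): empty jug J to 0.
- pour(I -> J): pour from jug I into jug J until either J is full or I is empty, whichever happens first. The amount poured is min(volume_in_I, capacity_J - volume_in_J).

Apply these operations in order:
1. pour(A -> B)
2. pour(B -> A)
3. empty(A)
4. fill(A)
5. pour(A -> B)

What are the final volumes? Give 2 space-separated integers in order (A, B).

Step 1: pour(A -> B) -> (A=0 B=4)
Step 2: pour(B -> A) -> (A=4 B=0)
Step 3: empty(A) -> (A=0 B=0)
Step 4: fill(A) -> (A=4 B=0)
Step 5: pour(A -> B) -> (A=0 B=4)

Answer: 0 4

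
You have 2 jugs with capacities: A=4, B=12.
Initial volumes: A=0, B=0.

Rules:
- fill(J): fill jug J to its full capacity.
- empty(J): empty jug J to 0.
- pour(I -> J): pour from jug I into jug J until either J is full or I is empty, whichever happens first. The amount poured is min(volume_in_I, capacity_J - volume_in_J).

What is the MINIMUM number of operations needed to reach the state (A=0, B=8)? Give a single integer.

Answer: 3

Derivation:
BFS from (A=0, B=0). One shortest path:
  1. fill(B) -> (A=0 B=12)
  2. pour(B -> A) -> (A=4 B=8)
  3. empty(A) -> (A=0 B=8)
Reached target in 3 moves.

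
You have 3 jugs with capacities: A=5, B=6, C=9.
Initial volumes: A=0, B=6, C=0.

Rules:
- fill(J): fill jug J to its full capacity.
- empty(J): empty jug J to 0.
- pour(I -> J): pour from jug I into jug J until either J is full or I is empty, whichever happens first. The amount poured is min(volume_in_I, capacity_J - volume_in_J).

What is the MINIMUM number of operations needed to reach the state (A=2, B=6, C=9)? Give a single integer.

Answer: 4

Derivation:
BFS from (A=0, B=6, C=0). One shortest path:
  1. fill(A) -> (A=5 B=6 C=0)
  2. pour(B -> C) -> (A=5 B=0 C=6)
  3. fill(B) -> (A=5 B=6 C=6)
  4. pour(A -> C) -> (A=2 B=6 C=9)
Reached target in 4 moves.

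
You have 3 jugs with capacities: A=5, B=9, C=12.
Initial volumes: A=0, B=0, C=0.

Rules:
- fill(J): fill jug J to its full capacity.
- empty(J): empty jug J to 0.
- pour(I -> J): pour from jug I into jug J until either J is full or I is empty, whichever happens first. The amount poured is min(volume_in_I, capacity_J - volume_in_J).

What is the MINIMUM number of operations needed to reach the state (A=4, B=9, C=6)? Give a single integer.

BFS from (A=0, B=0, C=0). One shortest path:
  1. fill(C) -> (A=0 B=0 C=12)
  2. pour(C -> B) -> (A=0 B=9 C=3)
  3. pour(B -> A) -> (A=5 B=4 C=3)
  4. empty(A) -> (A=0 B=4 C=3)
  5. pour(B -> A) -> (A=4 B=0 C=3)
  6. pour(C -> B) -> (A=4 B=3 C=0)
  7. fill(C) -> (A=4 B=3 C=12)
  8. pour(C -> B) -> (A=4 B=9 C=6)
Reached target in 8 moves.

Answer: 8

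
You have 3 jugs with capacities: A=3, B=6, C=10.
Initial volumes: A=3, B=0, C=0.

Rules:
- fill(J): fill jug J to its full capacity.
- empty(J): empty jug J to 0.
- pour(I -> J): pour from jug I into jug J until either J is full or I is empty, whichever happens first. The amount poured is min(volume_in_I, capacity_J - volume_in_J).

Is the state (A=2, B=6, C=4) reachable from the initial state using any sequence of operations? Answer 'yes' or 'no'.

Answer: yes

Derivation:
BFS from (A=3, B=0, C=0):
  1. fill(B) -> (A=3 B=6 C=0)
  2. pour(A -> C) -> (A=0 B=6 C=3)
  3. fill(A) -> (A=3 B=6 C=3)
  4. pour(B -> C) -> (A=3 B=0 C=9)
  5. pour(A -> C) -> (A=2 B=0 C=10)
  6. pour(C -> B) -> (A=2 B=6 C=4)
Target reached → yes.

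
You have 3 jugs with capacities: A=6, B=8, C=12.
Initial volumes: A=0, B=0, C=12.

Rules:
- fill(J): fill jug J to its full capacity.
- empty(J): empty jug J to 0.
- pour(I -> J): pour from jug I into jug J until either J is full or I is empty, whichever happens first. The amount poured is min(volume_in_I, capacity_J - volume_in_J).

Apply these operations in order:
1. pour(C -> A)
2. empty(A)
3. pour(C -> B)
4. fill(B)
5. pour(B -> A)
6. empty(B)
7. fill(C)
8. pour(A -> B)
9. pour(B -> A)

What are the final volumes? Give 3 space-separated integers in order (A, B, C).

Step 1: pour(C -> A) -> (A=6 B=0 C=6)
Step 2: empty(A) -> (A=0 B=0 C=6)
Step 3: pour(C -> B) -> (A=0 B=6 C=0)
Step 4: fill(B) -> (A=0 B=8 C=0)
Step 5: pour(B -> A) -> (A=6 B=2 C=0)
Step 6: empty(B) -> (A=6 B=0 C=0)
Step 7: fill(C) -> (A=6 B=0 C=12)
Step 8: pour(A -> B) -> (A=0 B=6 C=12)
Step 9: pour(B -> A) -> (A=6 B=0 C=12)

Answer: 6 0 12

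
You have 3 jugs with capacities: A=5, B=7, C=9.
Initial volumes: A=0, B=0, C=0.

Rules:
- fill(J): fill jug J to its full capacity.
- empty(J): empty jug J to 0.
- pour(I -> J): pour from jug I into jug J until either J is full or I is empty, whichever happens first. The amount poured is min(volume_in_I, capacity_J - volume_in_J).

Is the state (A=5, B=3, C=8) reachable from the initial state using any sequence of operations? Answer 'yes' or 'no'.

BFS from (A=0, B=0, C=0):
  1. fill(C) -> (A=0 B=0 C=9)
  2. pour(C -> A) -> (A=5 B=0 C=4)
  3. pour(A -> B) -> (A=0 B=5 C=4)
  4. pour(C -> A) -> (A=4 B=5 C=0)
  5. pour(B -> C) -> (A=4 B=0 C=5)
  6. fill(B) -> (A=4 B=7 C=5)
  7. pour(B -> C) -> (A=4 B=3 C=9)
  8. pour(C -> A) -> (A=5 B=3 C=8)
Target reached → yes.

Answer: yes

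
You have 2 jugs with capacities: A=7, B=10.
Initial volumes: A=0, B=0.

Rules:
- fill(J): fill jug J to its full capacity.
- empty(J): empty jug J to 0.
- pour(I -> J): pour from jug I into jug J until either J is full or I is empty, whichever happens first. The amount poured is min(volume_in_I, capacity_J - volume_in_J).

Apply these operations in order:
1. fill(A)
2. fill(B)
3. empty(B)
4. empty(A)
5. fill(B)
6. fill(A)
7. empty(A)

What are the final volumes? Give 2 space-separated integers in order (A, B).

Answer: 0 10

Derivation:
Step 1: fill(A) -> (A=7 B=0)
Step 2: fill(B) -> (A=7 B=10)
Step 3: empty(B) -> (A=7 B=0)
Step 4: empty(A) -> (A=0 B=0)
Step 5: fill(B) -> (A=0 B=10)
Step 6: fill(A) -> (A=7 B=10)
Step 7: empty(A) -> (A=0 B=10)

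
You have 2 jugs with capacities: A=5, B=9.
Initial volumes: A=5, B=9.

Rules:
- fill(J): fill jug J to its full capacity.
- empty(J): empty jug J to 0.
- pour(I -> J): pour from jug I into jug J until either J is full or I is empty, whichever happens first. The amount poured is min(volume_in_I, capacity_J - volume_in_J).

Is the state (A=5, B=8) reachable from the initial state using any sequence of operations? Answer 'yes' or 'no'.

Answer: yes

Derivation:
BFS from (A=5, B=9):
  1. empty(A) -> (A=0 B=9)
  2. pour(B -> A) -> (A=5 B=4)
  3. empty(A) -> (A=0 B=4)
  4. pour(B -> A) -> (A=4 B=0)
  5. fill(B) -> (A=4 B=9)
  6. pour(B -> A) -> (A=5 B=8)
Target reached → yes.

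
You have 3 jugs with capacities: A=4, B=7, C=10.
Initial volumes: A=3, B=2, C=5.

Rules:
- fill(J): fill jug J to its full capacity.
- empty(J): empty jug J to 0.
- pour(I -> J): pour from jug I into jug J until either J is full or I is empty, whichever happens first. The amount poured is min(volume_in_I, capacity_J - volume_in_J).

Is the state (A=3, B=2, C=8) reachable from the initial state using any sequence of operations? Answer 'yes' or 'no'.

BFS explored all 279 reachable states.
Reachable set includes: (0,0,0), (0,0,1), (0,0,2), (0,0,3), (0,0,4), (0,0,5), (0,0,6), (0,0,7), (0,0,8), (0,0,9), (0,0,10), (0,1,0) ...
Target (A=3, B=2, C=8) not in reachable set → no.

Answer: no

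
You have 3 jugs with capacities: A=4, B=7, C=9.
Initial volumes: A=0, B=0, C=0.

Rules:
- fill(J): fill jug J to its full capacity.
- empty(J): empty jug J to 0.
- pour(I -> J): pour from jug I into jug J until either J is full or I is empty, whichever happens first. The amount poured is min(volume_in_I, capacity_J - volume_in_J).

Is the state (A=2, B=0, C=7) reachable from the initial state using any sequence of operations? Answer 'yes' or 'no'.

BFS from (A=0, B=0, C=0):
  1. fill(C) -> (A=0 B=0 C=9)
  2. pour(C -> B) -> (A=0 B=7 C=2)
  3. pour(C -> A) -> (A=2 B=7 C=0)
  4. pour(B -> C) -> (A=2 B=0 C=7)
Target reached → yes.

Answer: yes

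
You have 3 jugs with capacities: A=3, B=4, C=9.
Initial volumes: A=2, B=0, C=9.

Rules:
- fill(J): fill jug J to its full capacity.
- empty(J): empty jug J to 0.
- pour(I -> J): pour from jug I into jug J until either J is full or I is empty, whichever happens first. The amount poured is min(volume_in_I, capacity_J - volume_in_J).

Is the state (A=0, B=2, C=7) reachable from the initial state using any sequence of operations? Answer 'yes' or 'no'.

BFS from (A=2, B=0, C=9):
  1. fill(B) -> (A=2 B=4 C=9)
  2. empty(C) -> (A=2 B=4 C=0)
  3. pour(B -> C) -> (A=2 B=0 C=4)
  4. pour(A -> B) -> (A=0 B=2 C=4)
  5. fill(A) -> (A=3 B=2 C=4)
  6. pour(A -> C) -> (A=0 B=2 C=7)
Target reached → yes.

Answer: yes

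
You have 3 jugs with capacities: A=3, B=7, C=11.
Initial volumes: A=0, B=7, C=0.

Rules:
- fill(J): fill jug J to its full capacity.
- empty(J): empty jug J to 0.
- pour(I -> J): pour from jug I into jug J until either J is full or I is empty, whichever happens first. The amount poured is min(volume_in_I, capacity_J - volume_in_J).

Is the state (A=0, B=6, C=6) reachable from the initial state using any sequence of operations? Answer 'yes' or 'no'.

Answer: yes

Derivation:
BFS from (A=0, B=7, C=0):
  1. fill(A) -> (A=3 B=7 C=0)
  2. empty(B) -> (A=3 B=0 C=0)
  3. pour(A -> B) -> (A=0 B=3 C=0)
  4. fill(A) -> (A=3 B=3 C=0)
  5. pour(A -> B) -> (A=0 B=6 C=0)
  6. fill(A) -> (A=3 B=6 C=0)
  7. pour(A -> C) -> (A=0 B=6 C=3)
  8. fill(A) -> (A=3 B=6 C=3)
  9. pour(A -> C) -> (A=0 B=6 C=6)
Target reached → yes.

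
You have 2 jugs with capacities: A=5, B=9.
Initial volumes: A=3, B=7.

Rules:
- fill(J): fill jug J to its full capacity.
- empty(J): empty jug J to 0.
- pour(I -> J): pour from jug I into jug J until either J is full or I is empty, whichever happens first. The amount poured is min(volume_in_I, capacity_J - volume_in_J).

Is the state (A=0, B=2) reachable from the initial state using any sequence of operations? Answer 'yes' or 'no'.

BFS from (A=3, B=7):
  1. empty(A) -> (A=0 B=7)
  2. pour(B -> A) -> (A=5 B=2)
  3. empty(A) -> (A=0 B=2)
Target reached → yes.

Answer: yes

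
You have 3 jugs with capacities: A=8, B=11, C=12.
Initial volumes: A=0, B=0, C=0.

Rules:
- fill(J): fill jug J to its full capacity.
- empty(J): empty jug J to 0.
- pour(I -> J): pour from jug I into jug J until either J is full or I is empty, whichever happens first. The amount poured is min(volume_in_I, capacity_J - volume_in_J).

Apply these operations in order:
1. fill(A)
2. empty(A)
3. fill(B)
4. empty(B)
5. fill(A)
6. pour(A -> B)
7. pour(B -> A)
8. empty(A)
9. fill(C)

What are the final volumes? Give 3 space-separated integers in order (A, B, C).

Answer: 0 0 12

Derivation:
Step 1: fill(A) -> (A=8 B=0 C=0)
Step 2: empty(A) -> (A=0 B=0 C=0)
Step 3: fill(B) -> (A=0 B=11 C=0)
Step 4: empty(B) -> (A=0 B=0 C=0)
Step 5: fill(A) -> (A=8 B=0 C=0)
Step 6: pour(A -> B) -> (A=0 B=8 C=0)
Step 7: pour(B -> A) -> (A=8 B=0 C=0)
Step 8: empty(A) -> (A=0 B=0 C=0)
Step 9: fill(C) -> (A=0 B=0 C=12)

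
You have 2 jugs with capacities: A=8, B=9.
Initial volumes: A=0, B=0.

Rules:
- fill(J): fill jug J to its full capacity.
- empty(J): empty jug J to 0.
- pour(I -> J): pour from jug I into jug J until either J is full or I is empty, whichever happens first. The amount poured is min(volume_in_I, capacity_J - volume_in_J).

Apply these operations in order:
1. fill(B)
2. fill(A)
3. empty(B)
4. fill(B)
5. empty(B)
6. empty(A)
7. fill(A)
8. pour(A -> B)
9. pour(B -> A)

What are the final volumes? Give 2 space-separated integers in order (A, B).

Answer: 8 0

Derivation:
Step 1: fill(B) -> (A=0 B=9)
Step 2: fill(A) -> (A=8 B=9)
Step 3: empty(B) -> (A=8 B=0)
Step 4: fill(B) -> (A=8 B=9)
Step 5: empty(B) -> (A=8 B=0)
Step 6: empty(A) -> (A=0 B=0)
Step 7: fill(A) -> (A=8 B=0)
Step 8: pour(A -> B) -> (A=0 B=8)
Step 9: pour(B -> A) -> (A=8 B=0)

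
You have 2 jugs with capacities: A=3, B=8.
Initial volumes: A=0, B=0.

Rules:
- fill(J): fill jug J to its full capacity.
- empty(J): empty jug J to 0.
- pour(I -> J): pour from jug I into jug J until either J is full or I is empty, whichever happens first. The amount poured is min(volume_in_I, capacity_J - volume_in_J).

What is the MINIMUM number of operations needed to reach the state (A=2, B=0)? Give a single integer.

BFS from (A=0, B=0). One shortest path:
  1. fill(B) -> (A=0 B=8)
  2. pour(B -> A) -> (A=3 B=5)
  3. empty(A) -> (A=0 B=5)
  4. pour(B -> A) -> (A=3 B=2)
  5. empty(A) -> (A=0 B=2)
  6. pour(B -> A) -> (A=2 B=0)
Reached target in 6 moves.

Answer: 6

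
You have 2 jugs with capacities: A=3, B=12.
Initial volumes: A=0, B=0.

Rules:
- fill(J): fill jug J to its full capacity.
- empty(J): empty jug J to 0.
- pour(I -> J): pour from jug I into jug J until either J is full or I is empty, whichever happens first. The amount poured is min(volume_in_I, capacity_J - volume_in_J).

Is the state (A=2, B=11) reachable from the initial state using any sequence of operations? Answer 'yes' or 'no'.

BFS explored all 10 reachable states.
Reachable set includes: (0,0), (0,3), (0,6), (0,9), (0,12), (3,0), (3,3), (3,6), (3,9), (3,12)
Target (A=2, B=11) not in reachable set → no.

Answer: no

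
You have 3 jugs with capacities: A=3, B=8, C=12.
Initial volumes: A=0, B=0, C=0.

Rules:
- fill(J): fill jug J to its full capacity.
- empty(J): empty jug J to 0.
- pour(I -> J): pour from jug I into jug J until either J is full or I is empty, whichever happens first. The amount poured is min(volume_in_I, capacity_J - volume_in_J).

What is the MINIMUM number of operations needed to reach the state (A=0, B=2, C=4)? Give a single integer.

Answer: 6

Derivation:
BFS from (A=0, B=0, C=0). One shortest path:
  1. fill(C) -> (A=0 B=0 C=12)
  2. pour(C -> B) -> (A=0 B=8 C=4)
  3. pour(B -> A) -> (A=3 B=5 C=4)
  4. empty(A) -> (A=0 B=5 C=4)
  5. pour(B -> A) -> (A=3 B=2 C=4)
  6. empty(A) -> (A=0 B=2 C=4)
Reached target in 6 moves.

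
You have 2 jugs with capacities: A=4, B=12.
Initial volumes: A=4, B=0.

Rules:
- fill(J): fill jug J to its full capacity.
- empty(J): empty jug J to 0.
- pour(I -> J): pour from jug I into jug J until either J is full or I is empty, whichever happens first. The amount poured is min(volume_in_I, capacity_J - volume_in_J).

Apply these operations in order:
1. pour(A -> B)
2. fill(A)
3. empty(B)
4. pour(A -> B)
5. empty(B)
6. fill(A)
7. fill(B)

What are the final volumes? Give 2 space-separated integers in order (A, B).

Answer: 4 12

Derivation:
Step 1: pour(A -> B) -> (A=0 B=4)
Step 2: fill(A) -> (A=4 B=4)
Step 3: empty(B) -> (A=4 B=0)
Step 4: pour(A -> B) -> (A=0 B=4)
Step 5: empty(B) -> (A=0 B=0)
Step 6: fill(A) -> (A=4 B=0)
Step 7: fill(B) -> (A=4 B=12)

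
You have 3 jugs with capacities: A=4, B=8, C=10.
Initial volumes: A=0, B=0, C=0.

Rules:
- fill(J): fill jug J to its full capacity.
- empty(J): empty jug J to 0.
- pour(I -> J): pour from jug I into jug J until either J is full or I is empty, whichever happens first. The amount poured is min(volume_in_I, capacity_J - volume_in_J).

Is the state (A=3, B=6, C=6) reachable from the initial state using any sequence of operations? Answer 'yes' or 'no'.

BFS explored all 78 reachable states.
Reachable set includes: (0,0,0), (0,0,2), (0,0,4), (0,0,6), (0,0,8), (0,0,10), (0,2,0), (0,2,2), (0,2,4), (0,2,6), (0,2,8), (0,2,10) ...
Target (A=3, B=6, C=6) not in reachable set → no.

Answer: no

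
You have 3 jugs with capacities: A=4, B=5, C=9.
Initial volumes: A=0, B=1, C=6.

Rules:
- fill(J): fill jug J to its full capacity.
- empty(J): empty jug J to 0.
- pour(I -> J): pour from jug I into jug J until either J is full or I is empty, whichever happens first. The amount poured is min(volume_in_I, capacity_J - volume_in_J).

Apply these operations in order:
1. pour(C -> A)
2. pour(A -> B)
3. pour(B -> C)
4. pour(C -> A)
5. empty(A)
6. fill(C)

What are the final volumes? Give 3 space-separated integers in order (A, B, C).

Step 1: pour(C -> A) -> (A=4 B=1 C=2)
Step 2: pour(A -> B) -> (A=0 B=5 C=2)
Step 3: pour(B -> C) -> (A=0 B=0 C=7)
Step 4: pour(C -> A) -> (A=4 B=0 C=3)
Step 5: empty(A) -> (A=0 B=0 C=3)
Step 6: fill(C) -> (A=0 B=0 C=9)

Answer: 0 0 9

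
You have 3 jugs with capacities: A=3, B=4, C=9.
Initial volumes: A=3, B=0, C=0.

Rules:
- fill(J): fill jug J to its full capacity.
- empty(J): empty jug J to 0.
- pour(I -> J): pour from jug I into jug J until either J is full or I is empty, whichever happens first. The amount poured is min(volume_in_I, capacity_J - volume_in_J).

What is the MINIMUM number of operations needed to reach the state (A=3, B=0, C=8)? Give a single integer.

BFS from (A=3, B=0, C=0). One shortest path:
  1. fill(B) -> (A=3 B=4 C=0)
  2. pour(B -> C) -> (A=3 B=0 C=4)
  3. fill(B) -> (A=3 B=4 C=4)
  4. pour(B -> C) -> (A=3 B=0 C=8)
Reached target in 4 moves.

Answer: 4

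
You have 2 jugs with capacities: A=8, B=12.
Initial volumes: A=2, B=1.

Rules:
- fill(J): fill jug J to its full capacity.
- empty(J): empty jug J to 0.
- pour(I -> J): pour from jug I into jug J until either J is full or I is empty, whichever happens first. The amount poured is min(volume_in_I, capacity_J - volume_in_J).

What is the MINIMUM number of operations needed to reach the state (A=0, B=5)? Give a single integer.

BFS from (A=2, B=1). One shortest path:
  1. empty(A) -> (A=0 B=1)
  2. pour(B -> A) -> (A=1 B=0)
  3. fill(B) -> (A=1 B=12)
  4. pour(B -> A) -> (A=8 B=5)
  5. empty(A) -> (A=0 B=5)
Reached target in 5 moves.

Answer: 5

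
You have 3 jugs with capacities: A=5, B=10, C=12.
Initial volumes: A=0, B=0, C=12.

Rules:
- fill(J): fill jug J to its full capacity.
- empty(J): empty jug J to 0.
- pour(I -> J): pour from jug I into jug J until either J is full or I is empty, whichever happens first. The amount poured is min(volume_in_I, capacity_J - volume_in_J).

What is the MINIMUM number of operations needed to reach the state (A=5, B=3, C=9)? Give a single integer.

Answer: 7

Derivation:
BFS from (A=0, B=0, C=12). One shortest path:
  1. pour(C -> A) -> (A=5 B=0 C=7)
  2. pour(C -> B) -> (A=5 B=7 C=0)
  3. pour(A -> C) -> (A=0 B=7 C=5)
  4. fill(A) -> (A=5 B=7 C=5)
  5. pour(A -> B) -> (A=2 B=10 C=5)
  6. pour(B -> C) -> (A=2 B=3 C=12)
  7. pour(C -> A) -> (A=5 B=3 C=9)
Reached target in 7 moves.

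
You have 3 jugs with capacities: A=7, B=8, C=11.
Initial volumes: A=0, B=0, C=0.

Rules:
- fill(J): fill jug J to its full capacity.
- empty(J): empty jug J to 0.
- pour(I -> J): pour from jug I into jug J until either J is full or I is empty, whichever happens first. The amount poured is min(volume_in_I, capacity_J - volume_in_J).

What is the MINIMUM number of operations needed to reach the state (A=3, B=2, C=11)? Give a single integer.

BFS from (A=0, B=0, C=0). One shortest path:
  1. fill(B) -> (A=0 B=8 C=0)
  2. pour(B -> A) -> (A=7 B=1 C=0)
  3. pour(A -> C) -> (A=0 B=1 C=7)
  4. pour(B -> A) -> (A=1 B=0 C=7)
  5. fill(B) -> (A=1 B=8 C=7)
  6. pour(B -> A) -> (A=7 B=2 C=7)
  7. pour(A -> C) -> (A=3 B=2 C=11)
Reached target in 7 moves.

Answer: 7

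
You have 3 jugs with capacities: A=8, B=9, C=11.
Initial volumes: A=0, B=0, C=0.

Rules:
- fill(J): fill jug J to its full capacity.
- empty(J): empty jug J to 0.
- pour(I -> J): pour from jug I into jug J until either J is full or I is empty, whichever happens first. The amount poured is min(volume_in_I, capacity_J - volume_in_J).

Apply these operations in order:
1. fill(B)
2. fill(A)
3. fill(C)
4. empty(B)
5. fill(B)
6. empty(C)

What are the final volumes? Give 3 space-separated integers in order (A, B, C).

Answer: 8 9 0

Derivation:
Step 1: fill(B) -> (A=0 B=9 C=0)
Step 2: fill(A) -> (A=8 B=9 C=0)
Step 3: fill(C) -> (A=8 B=9 C=11)
Step 4: empty(B) -> (A=8 B=0 C=11)
Step 5: fill(B) -> (A=8 B=9 C=11)
Step 6: empty(C) -> (A=8 B=9 C=0)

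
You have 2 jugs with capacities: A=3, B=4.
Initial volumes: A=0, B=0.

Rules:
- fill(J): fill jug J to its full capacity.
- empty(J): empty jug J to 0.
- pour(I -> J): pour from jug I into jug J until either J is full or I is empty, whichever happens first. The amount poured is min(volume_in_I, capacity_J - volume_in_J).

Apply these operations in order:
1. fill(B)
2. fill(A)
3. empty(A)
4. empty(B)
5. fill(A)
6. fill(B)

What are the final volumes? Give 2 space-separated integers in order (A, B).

Step 1: fill(B) -> (A=0 B=4)
Step 2: fill(A) -> (A=3 B=4)
Step 3: empty(A) -> (A=0 B=4)
Step 4: empty(B) -> (A=0 B=0)
Step 5: fill(A) -> (A=3 B=0)
Step 6: fill(B) -> (A=3 B=4)

Answer: 3 4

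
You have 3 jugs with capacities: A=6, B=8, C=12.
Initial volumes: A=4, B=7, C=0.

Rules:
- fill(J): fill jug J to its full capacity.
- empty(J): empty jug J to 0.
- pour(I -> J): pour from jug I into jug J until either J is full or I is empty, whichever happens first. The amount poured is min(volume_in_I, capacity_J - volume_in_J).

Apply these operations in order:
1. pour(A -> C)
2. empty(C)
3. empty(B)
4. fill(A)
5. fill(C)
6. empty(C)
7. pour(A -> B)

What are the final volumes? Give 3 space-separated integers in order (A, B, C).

Answer: 0 6 0

Derivation:
Step 1: pour(A -> C) -> (A=0 B=7 C=4)
Step 2: empty(C) -> (A=0 B=7 C=0)
Step 3: empty(B) -> (A=0 B=0 C=0)
Step 4: fill(A) -> (A=6 B=0 C=0)
Step 5: fill(C) -> (A=6 B=0 C=12)
Step 6: empty(C) -> (A=6 B=0 C=0)
Step 7: pour(A -> B) -> (A=0 B=6 C=0)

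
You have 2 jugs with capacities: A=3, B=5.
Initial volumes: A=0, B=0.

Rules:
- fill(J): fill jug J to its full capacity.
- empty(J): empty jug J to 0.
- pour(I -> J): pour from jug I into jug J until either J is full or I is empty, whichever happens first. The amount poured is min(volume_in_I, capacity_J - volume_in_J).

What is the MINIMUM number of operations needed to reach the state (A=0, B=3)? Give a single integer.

BFS from (A=0, B=0). One shortest path:
  1. fill(A) -> (A=3 B=0)
  2. pour(A -> B) -> (A=0 B=3)
Reached target in 2 moves.

Answer: 2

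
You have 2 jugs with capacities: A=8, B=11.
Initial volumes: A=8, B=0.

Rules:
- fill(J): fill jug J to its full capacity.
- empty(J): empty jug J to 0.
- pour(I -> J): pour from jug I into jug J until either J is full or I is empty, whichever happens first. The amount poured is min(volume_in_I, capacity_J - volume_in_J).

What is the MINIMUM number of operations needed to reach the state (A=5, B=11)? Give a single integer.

BFS from (A=8, B=0). One shortest path:
  1. pour(A -> B) -> (A=0 B=8)
  2. fill(A) -> (A=8 B=8)
  3. pour(A -> B) -> (A=5 B=11)
Reached target in 3 moves.

Answer: 3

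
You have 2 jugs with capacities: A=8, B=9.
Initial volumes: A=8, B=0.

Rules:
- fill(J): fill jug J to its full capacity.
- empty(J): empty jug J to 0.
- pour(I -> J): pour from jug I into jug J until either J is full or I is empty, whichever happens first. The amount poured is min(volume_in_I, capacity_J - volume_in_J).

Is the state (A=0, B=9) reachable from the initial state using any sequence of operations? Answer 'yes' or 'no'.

Answer: yes

Derivation:
BFS from (A=8, B=0):
  1. empty(A) -> (A=0 B=0)
  2. fill(B) -> (A=0 B=9)
Target reached → yes.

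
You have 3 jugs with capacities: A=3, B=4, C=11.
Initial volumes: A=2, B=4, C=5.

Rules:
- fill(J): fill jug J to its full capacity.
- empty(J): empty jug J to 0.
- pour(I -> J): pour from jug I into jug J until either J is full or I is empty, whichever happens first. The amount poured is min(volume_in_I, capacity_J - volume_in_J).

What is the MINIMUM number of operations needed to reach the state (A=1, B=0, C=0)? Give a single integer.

BFS from (A=2, B=4, C=5). One shortest path:
  1. fill(A) -> (A=3 B=4 C=5)
  2. pour(B -> C) -> (A=3 B=0 C=9)
  3. pour(A -> C) -> (A=1 B=0 C=11)
  4. empty(C) -> (A=1 B=0 C=0)
Reached target in 4 moves.

Answer: 4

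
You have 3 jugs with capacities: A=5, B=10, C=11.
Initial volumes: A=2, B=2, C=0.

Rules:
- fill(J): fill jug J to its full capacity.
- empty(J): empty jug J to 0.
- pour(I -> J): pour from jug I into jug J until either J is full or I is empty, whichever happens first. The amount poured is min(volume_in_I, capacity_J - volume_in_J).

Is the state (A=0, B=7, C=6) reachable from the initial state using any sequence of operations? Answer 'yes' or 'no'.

BFS from (A=2, B=2, C=0):
  1. empty(A) -> (A=0 B=2 C=0)
  2. fill(C) -> (A=0 B=2 C=11)
  3. pour(C -> A) -> (A=5 B=2 C=6)
  4. pour(A -> B) -> (A=0 B=7 C=6)
Target reached → yes.

Answer: yes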